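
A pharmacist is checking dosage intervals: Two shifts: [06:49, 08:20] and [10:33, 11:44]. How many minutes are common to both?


Interval A: [409, 500] minutes from midnight
Interval B: [633, 704] minutes from midnight
Overlap start = max(409, 633) = 633
Overlap end = min(500, 704) = 500
End <= start, so the intervals do not overlap: 0 minutes

0


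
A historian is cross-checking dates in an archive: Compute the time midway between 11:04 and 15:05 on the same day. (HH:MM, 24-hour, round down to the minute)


Start time: 11:04 = 664 minutes from midnight
End time: 15:05 = 905 minutes from midnight
Sum: 664 + 905 = 1569
Midpoint: 1569 / 2 = 784 minutes
Convert: 784 / 60 = 13 hours, 4 minutes
Result: 13:04

13:04


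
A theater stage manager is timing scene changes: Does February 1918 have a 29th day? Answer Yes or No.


Year: 1918
Divisible by 4? 1918 / 4 = 479.5 -> No
Not divisible by 4, so NOT a leap year

No


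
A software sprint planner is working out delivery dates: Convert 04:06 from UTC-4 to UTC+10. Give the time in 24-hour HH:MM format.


Local time: 04:06 at UTC-4 (offset -4h)
Target zone: UTC+10 (offset 10h)
Difference: 10 - (-4) = 14 hours
Calculation: 4 + (14) = 18
Result: 18:06

18:06


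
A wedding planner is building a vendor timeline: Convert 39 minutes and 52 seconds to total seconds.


Minutes: 39
Extra seconds: 52
Seconds per minute: 60
Minutes to seconds: 39 x 60 = 2340
Total: 2340 + 52 = 2392

2392


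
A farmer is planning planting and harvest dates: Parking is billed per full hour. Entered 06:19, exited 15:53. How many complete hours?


Start: 06:19
End: 15:53
Hour difference: 15 - 6 = 9 hours
Minute difference: 53 - 19 = 34 minutes
Total minutes: 574
Complete hours: 574 / 60 = 9 (remainder 34)

9


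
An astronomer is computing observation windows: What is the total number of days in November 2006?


Month: November
Year: 2006
November is a 30-day month
Total: 30 days

30


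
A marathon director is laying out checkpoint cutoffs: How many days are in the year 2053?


Year: 2053
Check leap year rules:
Divisible by 4? No
2053 is not a leap year
Days: 365

365


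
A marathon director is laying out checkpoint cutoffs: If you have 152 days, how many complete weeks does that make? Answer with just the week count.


Total days: 152
Days per week: 7
Division: 152 / 7 = 21 remainder 5
Complete weeks: 21
Remaining days: 5

21


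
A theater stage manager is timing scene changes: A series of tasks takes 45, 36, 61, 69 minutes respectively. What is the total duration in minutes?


Durations: 45, 36, 61, 69
Running sum: 45
+ 36 = 81
+ 61 = 142
+ 69 = 211
Total duration: 211 minutes
That is 3 hours and 31 minutes

211


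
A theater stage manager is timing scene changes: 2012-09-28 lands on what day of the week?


Date: 2012-09-28
January 1, 2012 is a Sunday
Day of year: 272
Offset from Jan 1: 271 days
271 mod 7 = 5
Result: Friday

Friday


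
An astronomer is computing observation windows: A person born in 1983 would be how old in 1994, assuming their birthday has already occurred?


Birth year: 1983
Current year: 1994
Age = current year - birth year
Age = 1994 - 1983 = 11

11


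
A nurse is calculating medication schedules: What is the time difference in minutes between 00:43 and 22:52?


Start time: 00:43 = 43 minutes from midnight
End time: 22:52 = 1372 minutes from midnight
Difference: 1372 - 43 = 1329 minutes
That is 22 hours and 9 minutes

1329


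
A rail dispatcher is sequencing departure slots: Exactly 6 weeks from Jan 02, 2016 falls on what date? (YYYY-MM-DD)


Start: 2016-01-02
Weeks to add: 6
Convert to days: 6 x 7 = 42 days
Add 42 days to 2016-01-02
Result: 2016-02-13

2016-02-13


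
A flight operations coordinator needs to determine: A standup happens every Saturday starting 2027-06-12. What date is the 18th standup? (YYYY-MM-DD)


First occurrence: 2027-06-12 (occurrence 1)
Each occurrence is 7 days after the previous.
Occurrence 18 is 17 weeks after the first.
17 weeks = 119 days
2027-06-12 + 119 days = 2027-10-09

2027-10-09


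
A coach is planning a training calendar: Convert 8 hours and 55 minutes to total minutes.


Hours: 8
Extra minutes: 55
Minutes per hour: 60
Hours to minutes: 8 x 60 = 480
Total: 480 + 55 = 535

535


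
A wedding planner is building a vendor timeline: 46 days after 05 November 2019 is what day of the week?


Start: 2019-11-05 (Tuesday)
Step 1 - find target date: add 46 days
  2019-11-05 + 46 days = 2019-12-21
Step 2 - day of week:
  46 mod 7 = 4
  Tuesday + 4 days -> Saturday
Result: Saturday (2019-12-21)

Saturday


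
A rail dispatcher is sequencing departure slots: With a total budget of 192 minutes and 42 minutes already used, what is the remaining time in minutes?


Total budget: 192 minutes
Time used: 42 minutes
Remaining: 192 - 42 = 150 minutes
Percent used: 21.9%
Percent remaining: 78.1%

150


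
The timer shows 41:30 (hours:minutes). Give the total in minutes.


Hours: 41
Minutes: 30
Convert hours to minutes: 41 x 60 = 2460
Add remaining minutes: 2460 + 30 = 2490

2490


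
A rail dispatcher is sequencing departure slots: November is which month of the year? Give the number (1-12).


Calendar month order:
10. October
11. November <--
12. December
November is month number 11

11


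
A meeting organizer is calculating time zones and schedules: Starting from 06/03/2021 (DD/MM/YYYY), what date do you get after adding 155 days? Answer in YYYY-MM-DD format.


Start: 2021-03-06
Adding 155 days
Days remaining in March: 25
After March: 130 days still to add
April 2021: 30 days, 100 remaining
May 2021: 31 days, 69 remaining
June 2021: 30 days, 39 remaining
July 2021: 31 days, 8 remaining
Result: 2021-08-08

2021-08-08


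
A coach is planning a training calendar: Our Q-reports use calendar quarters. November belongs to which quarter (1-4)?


Month: November (month 11)
Q1: January-March (months 1-3)
Q2: April-June (months 4-6)
Q3: July-September (months 7-9)
Q4: October-December (months 10-12)
Month 11 falls in Q4

4


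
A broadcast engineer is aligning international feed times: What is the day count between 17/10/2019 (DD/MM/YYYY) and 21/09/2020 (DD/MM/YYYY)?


Start date: 2019-10-17
End date: 2020-09-21
Oct 2019: +15 days
Nov 2019: +30 days
Dec 2019: +31 days
... (9 more months)
Total: 340 days

340


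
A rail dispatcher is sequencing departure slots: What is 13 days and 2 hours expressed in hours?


Days: 13
Extra hours: 2
Hours per day: 24
Days to hours: 13 x 24 = 312
Total: 312 + 2 = 314

314


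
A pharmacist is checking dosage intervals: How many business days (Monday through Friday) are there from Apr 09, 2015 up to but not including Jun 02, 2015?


Start: 2015-04-09 (Thursday)
End (exclusive): 2015-06-02 (Tuesday)
Total calendar days: 54
Full weeks: 54 // 7 = 7 -> 35 weekdays
Remaining 5 days starting on Thursday:
  Thu(w), Fri(w), Sat(-), Sun(-), Mon(w) -> 3 weekdays
Total business days: 35 + 3 = 38

38


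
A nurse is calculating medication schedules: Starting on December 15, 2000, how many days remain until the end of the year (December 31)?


Start: December 15, 2000
End: December 31, 2000
Days left in December: 16
Total: 16 days

16


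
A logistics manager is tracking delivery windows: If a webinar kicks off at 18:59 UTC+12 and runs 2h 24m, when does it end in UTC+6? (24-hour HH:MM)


Start: 18:59 in UTC+12
Step 1 - add duration:
  minutes: 59 + 24 = 83 (carry 1h)
  hours: 18 + 2 + 1 = 21
  end in UTC+12: 21:23
Step 2 - convert UTC+12 -> UTC+6:
  offset difference: 6 - (12) = -6 hours
  21 + (-6) = 15 -> mod 24 = 15
Result: 15:23 in UTC+6

15:23


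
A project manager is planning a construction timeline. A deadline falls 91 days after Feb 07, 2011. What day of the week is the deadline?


Start: 2011-02-07 (Monday)
Step 1 - find target date: add 91 days
  2011-02-07 + 91 days = 2011-05-09
Step 2 - day of week:
  91 mod 7 = 0
  Monday + 0 days -> Monday
Result: Monday (2011-05-09)

Monday


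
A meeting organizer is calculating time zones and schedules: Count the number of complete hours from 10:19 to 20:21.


Start: 10:19
End: 20:21
Hour difference: 20 - 10 = 10 hours
Minute difference: 21 - 19 = 2 minutes
Total minutes: 602
Complete hours: 602 / 60 = 10 (remainder 2)

10


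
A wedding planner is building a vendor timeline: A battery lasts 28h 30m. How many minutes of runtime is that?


Hours: 28
Extra minutes: 30
Minutes per hour: 60
Hours to minutes: 28 x 60 = 1680
Total: 1680 + 30 = 1710

1710


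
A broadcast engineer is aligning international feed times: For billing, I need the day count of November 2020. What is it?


Month: November
Year: 2020
November is a 30-day month
Total: 30 days

30


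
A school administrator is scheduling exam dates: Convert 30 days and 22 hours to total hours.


Days: 30
Extra hours: 22
Hours per day: 24
Days to hours: 30 x 24 = 720
Total: 720 + 22 = 742

742


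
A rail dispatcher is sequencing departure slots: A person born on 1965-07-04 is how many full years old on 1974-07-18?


Birth: 1965-07-04
Reference: 1974-07-18
Year difference: 1974 - 1965 = 9
Has birthday (07-04) occurred by 07-18? Yes
Age in full years: 9

9


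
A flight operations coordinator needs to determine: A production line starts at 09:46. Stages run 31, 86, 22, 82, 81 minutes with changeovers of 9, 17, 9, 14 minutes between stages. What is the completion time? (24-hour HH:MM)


Start: 09:46 = 586 min from midnight
  after task 1 (31 min): 10:17
  after break (9 min): 10:26
  after task 2 (86 min): 11:52
  after break (17 min): 12:09
  after task 3 (22 min): 12:31
  after break (9 min): 12:40
  after task 4 (82 min): 14:02
  after break (14 min): 14:16
  after task 5 (81 min): 15:37
Total elapsed: 351 minutes
End time: 15:37

15:37


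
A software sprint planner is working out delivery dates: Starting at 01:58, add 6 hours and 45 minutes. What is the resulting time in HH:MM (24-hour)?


Start time: 01:58
Adding: 6 hours 45 minutes
Minutes: 58 + 45 = 103
Minute overflow: 103 >= 60, so carry 1 hour, minutes = 43
Hours: 1 + 6 + 1 = 8
Result: 08:43

08:43


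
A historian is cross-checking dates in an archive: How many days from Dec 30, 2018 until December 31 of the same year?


Start: December 30, 2018
End: December 31, 2018
Days left in December: 1
Total: 1 days

1


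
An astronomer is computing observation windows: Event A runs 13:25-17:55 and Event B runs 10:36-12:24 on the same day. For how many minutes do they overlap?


Interval A: [805, 1075] minutes from midnight
Interval B: [636, 744] minutes from midnight
Overlap start = max(805, 636) = 805
Overlap end = min(1075, 744) = 744
End <= start, so the intervals do not overlap: 0 minutes

0


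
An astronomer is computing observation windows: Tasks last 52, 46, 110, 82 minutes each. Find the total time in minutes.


Durations: 52, 46, 110, 82
Running sum: 52
+ 46 = 98
+ 110 = 208
+ 82 = 290
Total duration: 290 minutes
That is 4 hours and 50 minutes

290


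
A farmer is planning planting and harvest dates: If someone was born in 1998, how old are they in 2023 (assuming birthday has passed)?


Birth year: 1998
Current year: 2023
Age = current year - birth year
Age = 2023 - 1998 = 25

25


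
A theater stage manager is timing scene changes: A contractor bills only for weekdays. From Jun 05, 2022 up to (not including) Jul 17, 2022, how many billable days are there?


Start: 2022-06-05 (Sunday)
End (exclusive): 2022-07-17 (Sunday)
Total calendar days: 42
Full weeks: 42 // 7 = 6 -> 30 weekdays
Remaining 0 days starting on Sunday:
Total business days: 30 + 0 = 30

30


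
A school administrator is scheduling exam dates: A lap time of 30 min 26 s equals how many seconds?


Minutes: 30
Seconds: 26
Convert minutes to seconds: 30 x 60 = 1800
Add remaining seconds: 1800 + 26 = 1826

1826


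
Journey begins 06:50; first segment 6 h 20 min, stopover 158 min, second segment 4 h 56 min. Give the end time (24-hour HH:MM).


Depart: 06:50
Leg 1: +380 min -> 13:10
Layover: +158 min -> 15:48
Leg 2: +296 min -> 20:44
Total travel: 834 minutes = 13h 54m
Arrival: 20:44

20:44


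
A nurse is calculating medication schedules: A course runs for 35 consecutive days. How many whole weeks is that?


Total days: 35
Days per week: 7
Division: 35 / 7 = 5 remainder 0
Complete weeks: 5
Remaining days: 0

5


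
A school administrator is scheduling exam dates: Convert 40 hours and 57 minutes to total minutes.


Hours: 40
Minutes: 57
Convert hours to minutes: 40 x 60 = 2400
Add remaining minutes: 2400 + 57 = 2457

2457


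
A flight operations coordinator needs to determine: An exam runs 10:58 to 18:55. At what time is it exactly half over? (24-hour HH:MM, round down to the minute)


Start time: 10:58 = 658 minutes from midnight
End time: 18:55 = 1135 minutes from midnight
Sum: 658 + 1135 = 1793
Midpoint: 1793 / 2 = 896 minutes
Convert: 896 / 60 = 14 hours, 56 minutes
Result: 14:56

14:56


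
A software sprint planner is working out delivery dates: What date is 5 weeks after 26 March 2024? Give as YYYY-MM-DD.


Start: 2024-03-26
Weeks to add: 5
Convert to days: 5 x 7 = 35 days
Add 35 days to 2024-03-26
Result: 2024-04-30

2024-04-30


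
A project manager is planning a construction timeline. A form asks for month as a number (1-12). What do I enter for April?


Calendar month order:
3. March
4. April <--
5. May
April is month number 4

4


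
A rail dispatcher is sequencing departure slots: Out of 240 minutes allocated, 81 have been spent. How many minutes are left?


Total budget: 240 minutes
Time used: 81 minutes
Remaining: 240 - 81 = 159 minutes
Percent used: 33.8%
Percent remaining: 66.2%

159


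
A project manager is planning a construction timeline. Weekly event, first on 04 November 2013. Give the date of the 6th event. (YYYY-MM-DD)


First occurrence: 2013-11-04 (occurrence 1)
Each occurrence is 7 days after the previous.
Occurrence 6 is 5 weeks after the first.
5 weeks = 35 days
2013-11-04 + 35 days = 2013-12-09

2013-12-09


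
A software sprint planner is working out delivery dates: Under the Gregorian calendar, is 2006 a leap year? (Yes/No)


Year: 2006
Divisible by 4? 2006 / 4 = 501.5 -> No
Not divisible by 4, so NOT a leap year

No


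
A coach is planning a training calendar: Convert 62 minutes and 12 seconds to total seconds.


Minutes: 62
Extra seconds: 12
Seconds per minute: 60
Minutes to seconds: 62 x 60 = 3720
Total: 3720 + 12 = 3732

3732


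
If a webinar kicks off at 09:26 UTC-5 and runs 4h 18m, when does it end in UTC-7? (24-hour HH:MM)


Start: 09:26 in UTC-5
Step 1 - add duration:
  minutes: 26 + 18 = 44
  hours: 9 + 4 + 0 = 13
  end in UTC-5: 13:44
Step 2 - convert UTC-5 -> UTC-7:
  offset difference: -7 - (-5) = -2 hours
  13 + (-2) = 11 -> mod 24 = 11
Result: 11:44 in UTC-7

11:44


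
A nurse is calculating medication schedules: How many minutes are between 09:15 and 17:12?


Start time: 09:15 = 555 minutes from midnight
End time: 17:12 = 1032 minutes from midnight
Difference: 1032 - 555 = 477 minutes
That is 7 hours and 57 minutes

477


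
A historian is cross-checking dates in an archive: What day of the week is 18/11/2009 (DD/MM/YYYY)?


Date: 2009-11-18
January 1, 2009 is a Thursday
Day of year: 322
Offset from Jan 1: 321 days
321 mod 7 = 6
Result: Wednesday

Wednesday


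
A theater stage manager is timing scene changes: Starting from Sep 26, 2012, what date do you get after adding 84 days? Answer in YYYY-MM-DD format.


Start: 2012-09-26
Adding 84 days
Days remaining in September: 4
After September: 80 days still to add
October 2012: 31 days, 49 remaining
November 2012: 30 days, 19 remaining
December 2012 has 31 days, need 19
Result: 2012-12-19

2012-12-19


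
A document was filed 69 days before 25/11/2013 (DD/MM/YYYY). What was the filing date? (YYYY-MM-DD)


Start: 2013-11-25
Subtracting 69 days
Days already passed in November: 25
After going back through November: 44 more days to subtract
October 2013: 31 days, 13 remaining
September 2013 has 30 days, need 13
Result: 2013-09-17

2013-09-17


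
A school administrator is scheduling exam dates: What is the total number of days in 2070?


Year: 2070
Check leap year rules:
Divisible by 4? No
2070 is not a leap year
Days: 365

365


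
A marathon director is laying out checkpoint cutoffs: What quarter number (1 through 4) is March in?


Month: March (month 3)
Q1: January-March (months 1-3)
Q2: April-June (months 4-6)
Q3: July-September (months 7-9)
Q4: October-December (months 10-12)
Month 3 falls in Q1

1


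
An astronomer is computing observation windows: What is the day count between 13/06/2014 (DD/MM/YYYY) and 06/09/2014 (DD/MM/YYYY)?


Start date: 2014-06-13
End date: 2014-09-06
Jun 2014: +18 days
Jul 2014: +31 days
Aug 2014: +31 days
Sep 2014: +5 days
Total: 85 days

85


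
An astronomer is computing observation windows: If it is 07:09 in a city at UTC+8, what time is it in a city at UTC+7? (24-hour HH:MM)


Local time: 07:09 at UTC+8 (offset 8h)
Target zone: UTC+7 (offset 7h)
Difference: 7 - (8) = -1 hours
Calculation: 7 + (-1) = 6
Result: 06:09

06:09


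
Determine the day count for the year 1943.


Year: 1943
Check leap year rules:
Divisible by 4? No
1943 is not a leap year
Days: 365

365


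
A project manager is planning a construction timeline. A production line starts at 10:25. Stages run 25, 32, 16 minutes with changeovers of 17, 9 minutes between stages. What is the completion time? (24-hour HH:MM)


Start: 10:25 = 625 min from midnight
  after task 1 (25 min): 10:50
  after break (17 min): 11:07
  after task 2 (32 min): 11:39
  after break (9 min): 11:48
  after task 3 (16 min): 12:04
Total elapsed: 99 minutes
End time: 12:04

12:04


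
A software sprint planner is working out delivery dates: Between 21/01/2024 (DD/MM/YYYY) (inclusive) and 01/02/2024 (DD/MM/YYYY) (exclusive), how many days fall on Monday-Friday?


Start: 2024-01-21 (Sunday)
End (exclusive): 2024-02-01 (Thursday)
Total calendar days: 11
Full weeks: 11 // 7 = 1 -> 5 weekdays
Remaining 4 days starting on Sunday:
  Sun(-), Mon(w), Tue(w), Wed(w) -> 3 weekdays
Total business days: 5 + 3 = 8

8


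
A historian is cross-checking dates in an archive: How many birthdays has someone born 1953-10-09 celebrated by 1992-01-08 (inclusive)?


Birth: 1953-10-09
Reference: 1992-01-08
Year difference: 1992 - 1953 = 39
Has birthday (10-09) occurred by 01-08? No
Birthday not yet reached this year -> subtract 1
Age in full years: 38

38


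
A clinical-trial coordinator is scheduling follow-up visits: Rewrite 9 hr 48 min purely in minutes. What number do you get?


Hours: 9
Extra minutes: 48
Minutes per hour: 60
Hours to minutes: 9 x 60 = 540
Total: 540 + 48 = 588

588


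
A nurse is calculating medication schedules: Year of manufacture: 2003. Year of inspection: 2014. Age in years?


Birth year: 2003
Current year: 2014
Age = current year - birth year
Age = 2014 - 2003 = 11

11


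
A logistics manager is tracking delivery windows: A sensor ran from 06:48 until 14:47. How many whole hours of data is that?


Start: 06:48
End: 14:47
Hour difference: 14 - 6 = 8 hours
Minute difference: 47 - 48 = -1 minutes
Total minutes: 479
Complete hours: 479 / 60 = 7 (remainder 59)

7


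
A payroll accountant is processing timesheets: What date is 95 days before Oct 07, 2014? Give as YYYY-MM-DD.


Start: 2014-10-07
Subtracting 95 days
Days already passed in October: 7
After going back through October: 88 more days to subtract
September 2014: 30 days, 58 remaining
August 2014: 31 days, 27 remaining
July 2014 has 31 days, need 27
Result: 2014-07-04

2014-07-04


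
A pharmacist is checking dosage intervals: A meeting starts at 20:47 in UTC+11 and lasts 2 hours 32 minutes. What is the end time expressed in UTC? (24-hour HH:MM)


Start: 20:47 in UTC+11
Step 1 - add duration:
  minutes: 47 + 32 = 79 (carry 1h)
  hours: 20 + 2 + 1 = 23
  end in UTC+11: 23:19
Step 2 - convert UTC+11 -> UTC:
  offset difference: 0 - (11) = -11 hours
  23 + (-11) = 12 -> mod 24 = 12
Result: 12:19 in UTC

12:19


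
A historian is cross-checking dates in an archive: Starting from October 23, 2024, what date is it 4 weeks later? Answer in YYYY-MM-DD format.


Start: 2024-10-23
Weeks to add: 4
Convert to days: 4 x 7 = 28 days
Add 28 days to 2024-10-23
Result: 2024-11-20

2024-11-20


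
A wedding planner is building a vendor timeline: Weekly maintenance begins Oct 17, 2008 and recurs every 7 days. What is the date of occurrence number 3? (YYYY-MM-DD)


First occurrence: 2008-10-17 (occurrence 1)
Each occurrence is 7 days after the previous.
Occurrence 3 is 2 weeks after the first.
2 weeks = 14 days
2008-10-17 + 14 days = 2008-10-31

2008-10-31


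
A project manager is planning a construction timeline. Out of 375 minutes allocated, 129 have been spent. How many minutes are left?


Total budget: 375 minutes
Time used: 129 minutes
Remaining: 375 - 129 = 246 minutes
Percent used: 34.4%
Percent remaining: 65.6%

246


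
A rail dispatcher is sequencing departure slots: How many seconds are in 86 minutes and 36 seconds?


Minutes: 86
Seconds: 36
Convert minutes to seconds: 86 x 60 = 5160
Add remaining seconds: 5160 + 36 = 5196

5196


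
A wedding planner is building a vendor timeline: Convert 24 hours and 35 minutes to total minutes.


Hours: 24
Minutes: 35
Convert hours to minutes: 24 x 60 = 1440
Add remaining minutes: 1440 + 35 = 1475

1475


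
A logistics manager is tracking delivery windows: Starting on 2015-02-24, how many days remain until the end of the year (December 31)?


Start: February 24, 2015
End: December 31, 2015
Days left in February: 4
March: 31
April: 30
May: 31
June: 30
... plus remaining months
Sum of remaining months: 306
Total: 4 + 306 = 310

310


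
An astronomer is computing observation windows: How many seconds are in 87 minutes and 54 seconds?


Minutes: 87
Extra seconds: 54
Seconds per minute: 60
Minutes to seconds: 87 x 60 = 5220
Total: 5220 + 54 = 5274

5274


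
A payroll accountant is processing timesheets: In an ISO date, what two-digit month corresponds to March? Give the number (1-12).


Calendar month order:
2. February
3. March <--
4. April
March is month number 3

3


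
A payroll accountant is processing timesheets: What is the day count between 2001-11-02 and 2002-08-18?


Start date: 2001-11-02
End date: 2002-08-18
Nov 2001: +29 days
Dec 2001: +31 days
Jan 2002: +31 days
... (7 more months)
Total: 289 days

289


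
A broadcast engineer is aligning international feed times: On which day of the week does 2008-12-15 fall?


Date: 2008-12-15
January 1, 2008 is a Tuesday
Day of year: 350
Offset from Jan 1: 349 days
349 mod 7 = 6
Result: Monday

Monday


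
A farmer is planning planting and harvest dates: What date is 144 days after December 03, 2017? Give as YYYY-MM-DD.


Start: 2017-12-03
Adding 144 days
Days remaining in December: 28
After December: 116 days still to add
January 2018: 31 days, 85 remaining
February 2018: 28 days, 57 remaining
March 2018: 31 days, 26 remaining
April 2018 has 30 days, need 26
Result: 2018-04-26

2018-04-26


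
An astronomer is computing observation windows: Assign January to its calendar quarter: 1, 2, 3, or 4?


Month: January (month 1)
Q1: January-March (months 1-3)
Q2: April-June (months 4-6)
Q3: July-September (months 7-9)
Q4: October-December (months 10-12)
Month 1 falls in Q1

1


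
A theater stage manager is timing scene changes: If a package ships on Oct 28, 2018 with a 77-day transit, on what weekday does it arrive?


Start: 2018-10-28 (Sunday)
Step 1 - find target date: add 77 days
  2018-10-28 + 77 days = 2019-01-13
Step 2 - day of week:
  77 mod 7 = 0
  Sunday + 0 days -> Sunday
Result: Sunday (2019-01-13)

Sunday


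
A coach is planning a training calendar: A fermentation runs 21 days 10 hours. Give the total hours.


Days: 21
Extra hours: 10
Hours per day: 24
Days to hours: 21 x 24 = 504
Total: 504 + 10 = 514

514


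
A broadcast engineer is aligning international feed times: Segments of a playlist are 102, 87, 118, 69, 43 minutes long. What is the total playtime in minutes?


Durations: 102, 87, 118, 69, 43
Running sum: 102
+ 87 = 189
+ 118 = 307
+ 69 = 376
+ 43 = 419
Total duration: 419 minutes
That is 6 hours and 59 minutes

419


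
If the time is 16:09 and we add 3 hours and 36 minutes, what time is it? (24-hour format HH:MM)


Start time: 16:09
Adding: 3 hours 36 minutes
Minutes: 9 + 36 = 45
Hours: 16 + 3 + 0 = 19
Result: 19:45

19:45


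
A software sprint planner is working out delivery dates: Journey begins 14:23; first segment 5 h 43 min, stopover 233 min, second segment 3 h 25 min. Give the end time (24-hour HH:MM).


Depart: 14:23
Leg 1: +343 min -> 20:06
Layover: +233 min -> 23:59
Leg 2: +205 min -> 03:24
Total travel: 781 minutes = 13h 1m
Arrival: 03:24

03:24


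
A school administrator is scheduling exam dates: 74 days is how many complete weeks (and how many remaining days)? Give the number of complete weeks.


Total days: 74
Days per week: 7
Division: 74 / 7 = 10 remainder 4
Complete weeks: 10
Remaining days: 4

10


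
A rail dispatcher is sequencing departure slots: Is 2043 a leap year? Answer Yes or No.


Year: 2043
Divisible by 4? 2043 / 4 = 510.75 -> No
Not divisible by 4, so NOT a leap year

No


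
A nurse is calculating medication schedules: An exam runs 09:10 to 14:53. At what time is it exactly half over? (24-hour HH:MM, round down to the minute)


Start time: 09:10 = 550 minutes from midnight
End time: 14:53 = 893 minutes from midnight
Sum: 550 + 893 = 1443
Midpoint: 1443 / 2 = 721 minutes
Convert: 721 / 60 = 12 hours, 1 minutes
Result: 12:01

12:01


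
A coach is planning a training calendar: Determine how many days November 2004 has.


Month: November
Year: 2004
November is a 30-day month
Total: 30 days

30


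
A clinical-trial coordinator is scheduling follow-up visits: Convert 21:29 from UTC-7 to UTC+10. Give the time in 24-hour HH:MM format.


Local time: 21:29 at UTC-7 (offset -7h)
Target zone: UTC+10 (offset 10h)
Difference: 10 - (-7) = 17 hours
Calculation: 21 + (17) = 38
Wraparound: (38) mod 24 = 14
Result: 14:29

14:29


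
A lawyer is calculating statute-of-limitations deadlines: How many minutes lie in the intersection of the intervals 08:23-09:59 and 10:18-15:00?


Interval A: [503, 599] minutes from midnight
Interval B: [618, 900] minutes from midnight
Overlap start = max(503, 618) = 618
Overlap end = min(599, 900) = 599
End <= start, so the intervals do not overlap: 0 minutes

0


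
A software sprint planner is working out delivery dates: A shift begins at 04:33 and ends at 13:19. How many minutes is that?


Start time: 04:33 = 273 minutes from midnight
End time: 13:19 = 799 minutes from midnight
Difference: 799 - 273 = 526 minutes
That is 8 hours and 46 minutes

526


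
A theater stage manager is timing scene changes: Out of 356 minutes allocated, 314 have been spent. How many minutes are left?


Total budget: 356 minutes
Time used: 314 minutes
Remaining: 356 - 314 = 42 minutes
Percent used: 88.2%
Percent remaining: 11.8%

42


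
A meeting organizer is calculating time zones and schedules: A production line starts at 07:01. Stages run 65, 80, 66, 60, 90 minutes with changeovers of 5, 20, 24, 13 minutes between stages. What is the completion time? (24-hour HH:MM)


Start: 07:01 = 421 min from midnight
  after task 1 (65 min): 08:06
  after break (5 min): 08:11
  after task 2 (80 min): 09:31
  after break (20 min): 09:51
  after task 3 (66 min): 10:57
  after break (24 min): 11:21
  after task 4 (60 min): 12:21
  after break (13 min): 12:34
  after task 5 (90 min): 14:04
Total elapsed: 423 minutes
End time: 14:04

14:04


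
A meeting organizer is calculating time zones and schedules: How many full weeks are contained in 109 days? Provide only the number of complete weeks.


Total days: 109
Days per week: 7
Division: 109 / 7 = 15 remainder 4
Complete weeks: 15
Remaining days: 4

15


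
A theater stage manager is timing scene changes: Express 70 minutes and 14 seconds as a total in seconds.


Minutes: 70
Seconds: 14
Convert minutes to seconds: 70 x 60 = 4200
Add remaining seconds: 4200 + 14 = 4214

4214


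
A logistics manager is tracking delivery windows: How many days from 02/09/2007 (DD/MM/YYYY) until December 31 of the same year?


Start: September 02, 2007
End: December 31, 2007
Days left in September: 28
October: 31
November: 30
December: 31
Sum of remaining months: 92
Total: 28 + 92 = 120

120


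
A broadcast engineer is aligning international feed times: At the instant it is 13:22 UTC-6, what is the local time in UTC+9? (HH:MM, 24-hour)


Local time: 13:22 at UTC-6 (offset -6h)
Target zone: UTC+9 (offset 9h)
Difference: 9 - (-6) = 15 hours
Calculation: 13 + (15) = 28
Wraparound: (28) mod 24 = 4
Result: 04:22

04:22


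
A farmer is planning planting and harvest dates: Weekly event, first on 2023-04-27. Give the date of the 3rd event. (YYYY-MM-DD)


First occurrence: 2023-04-27 (occurrence 1)
Each occurrence is 7 days after the previous.
Occurrence 3 is 2 weeks after the first.
2 weeks = 14 days
2023-04-27 + 14 days = 2023-05-11

2023-05-11


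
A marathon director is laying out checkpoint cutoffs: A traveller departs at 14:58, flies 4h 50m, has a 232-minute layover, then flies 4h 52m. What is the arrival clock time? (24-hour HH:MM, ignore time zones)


Depart: 14:58
Leg 1: +290 min -> 19:48
Layover: +232 min -> 23:40
Leg 2: +292 min -> 04:32
Total travel: 814 minutes = 13h 34m
Arrival: 04:32

04:32


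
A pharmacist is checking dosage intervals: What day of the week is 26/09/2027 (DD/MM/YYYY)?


Date: 2027-09-26
January 1, 2027 is a Friday
Day of year: 269
Offset from Jan 1: 268 days
268 mod 7 = 2
Result: Sunday

Sunday


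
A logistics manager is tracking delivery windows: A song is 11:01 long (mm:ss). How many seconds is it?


Minutes: 11
Extra seconds: 1
Seconds per minute: 60
Minutes to seconds: 11 x 60 = 660
Total: 660 + 1 = 661

661


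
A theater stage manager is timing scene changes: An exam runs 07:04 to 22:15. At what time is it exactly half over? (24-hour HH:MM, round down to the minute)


Start time: 07:04 = 424 minutes from midnight
End time: 22:15 = 1335 minutes from midnight
Sum: 424 + 1335 = 1759
Midpoint: 1759 / 2 = 879 minutes
Convert: 879 / 60 = 14 hours, 39 minutes
Result: 14:39

14:39


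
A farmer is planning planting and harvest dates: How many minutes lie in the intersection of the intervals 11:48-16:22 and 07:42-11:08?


Interval A: [708, 982] minutes from midnight
Interval B: [462, 668] minutes from midnight
Overlap start = max(708, 462) = 708
Overlap end = min(982, 668) = 668
End <= start, so the intervals do not overlap: 0 minutes

0


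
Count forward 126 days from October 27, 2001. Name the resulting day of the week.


Start: 2001-10-27 (Saturday)
Step 1 - find target date: add 126 days
  2001-10-27 + 126 days = 2002-03-02
Step 2 - day of week:
  126 mod 7 = 0
  Saturday + 0 days -> Saturday
Result: Saturday (2002-03-02)

Saturday


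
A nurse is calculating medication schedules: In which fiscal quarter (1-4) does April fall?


Month: April (month 4)
Q1: January-March (months 1-3)
Q2: April-June (months 4-6)
Q3: July-September (months 7-9)
Q4: October-December (months 10-12)
Month 4 falls in Q2

2


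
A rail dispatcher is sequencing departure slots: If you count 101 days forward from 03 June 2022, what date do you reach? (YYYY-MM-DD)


Start: 2022-06-03
Adding 101 days
Days remaining in June: 27
After June: 74 days still to add
July 2022: 31 days, 43 remaining
August 2022: 31 days, 12 remaining
September 2022 has 30 days, need 12
Result: 2022-09-12

2022-09-12


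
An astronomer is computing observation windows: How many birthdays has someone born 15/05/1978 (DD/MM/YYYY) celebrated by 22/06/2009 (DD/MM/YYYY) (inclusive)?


Birth: 1978-05-15
Reference: 2009-06-22
Year difference: 2009 - 1978 = 31
Has birthday (05-15) occurred by 06-22? Yes
Age in full years: 31

31


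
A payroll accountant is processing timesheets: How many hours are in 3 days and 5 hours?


Days: 3
Extra hours: 5
Hours per day: 24
Days to hours: 3 x 24 = 72
Total: 72 + 5 = 77

77


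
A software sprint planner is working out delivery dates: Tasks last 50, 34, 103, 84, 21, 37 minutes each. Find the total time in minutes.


Durations: 50, 34, 103, 84, 21, 37
Running sum: 50
+ 34 = 84
+ 103 = 187
+ 84 = 271
+ 21 = 292
+ 37 = 329
Total duration: 329 minutes
That is 5 hours and 29 minutes

329


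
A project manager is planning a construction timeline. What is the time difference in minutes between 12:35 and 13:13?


Start time: 12:35 = 755 minutes from midnight
End time: 13:13 = 793 minutes from midnight
Difference: 793 - 755 = 38 minutes
That is 0 hours and 38 minutes

38


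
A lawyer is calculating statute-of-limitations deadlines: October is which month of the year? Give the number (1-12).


Calendar month order:
9. September
10. October <--
11. November
October is month number 10

10


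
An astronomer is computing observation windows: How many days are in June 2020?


Month: June
Year: 2020
June is a 30-day month
Total: 30 days

30


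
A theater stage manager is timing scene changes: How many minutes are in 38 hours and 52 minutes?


Hours: 38
Minutes: 52
Convert hours to minutes: 38 x 60 = 2280
Add remaining minutes: 2280 + 52 = 2332

2332


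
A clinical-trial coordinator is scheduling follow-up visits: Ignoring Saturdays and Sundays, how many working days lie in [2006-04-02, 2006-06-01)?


Start: 2006-04-02 (Sunday)
End (exclusive): 2006-06-01 (Thursday)
Total calendar days: 60
Full weeks: 60 // 7 = 8 -> 40 weekdays
Remaining 4 days starting on Sunday:
  Sun(-), Mon(w), Tue(w), Wed(w) -> 3 weekdays
Total business days: 40 + 3 = 43

43


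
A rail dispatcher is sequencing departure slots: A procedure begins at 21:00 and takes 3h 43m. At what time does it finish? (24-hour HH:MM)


Start time: 21:00
Adding: 3 hours 43 minutes
Minutes: 0 + 43 = 43
Hours: 21 + 3 + 0 = 24
Hour wraparound: 24 mod 24 = 0
Result: 00:43

00:43


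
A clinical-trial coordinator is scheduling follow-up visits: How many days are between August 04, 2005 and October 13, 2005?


Start date: 2005-08-04
End date: 2005-10-13
Aug 2005: +28 days
Sep 2005: +30 days
Oct 2005: +12 days
Total: 70 days

70


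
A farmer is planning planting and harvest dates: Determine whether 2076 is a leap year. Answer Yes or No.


Year: 2076
Divisible by 4? 2076 / 4 = 519.0 -> Yes
Divisible by 100? 2076 / 100 = 20.76 -> No
Divisible by 4 but not 100, so it IS a leap year

Yes


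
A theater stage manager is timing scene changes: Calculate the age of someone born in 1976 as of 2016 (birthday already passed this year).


Birth year: 1976
Current year: 2016
Age = current year - birth year
Age = 2016 - 1976 = 40

40


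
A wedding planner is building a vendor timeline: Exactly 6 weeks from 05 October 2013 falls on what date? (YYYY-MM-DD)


Start: 2013-10-05
Weeks to add: 6
Convert to days: 6 x 7 = 42 days
Add 42 days to 2013-10-05
Result: 2013-11-16

2013-11-16


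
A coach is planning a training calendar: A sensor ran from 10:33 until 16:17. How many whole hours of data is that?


Start: 10:33
End: 16:17
Hour difference: 16 - 10 = 6 hours
Minute difference: 17 - 33 = -16 minutes
Total minutes: 344
Complete hours: 344 / 60 = 5 (remainder 44)

5


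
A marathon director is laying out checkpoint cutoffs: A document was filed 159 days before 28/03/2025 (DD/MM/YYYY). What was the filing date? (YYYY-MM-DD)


Start: 2025-03-28
Subtracting 159 days
Days already passed in March: 28
After going back through March: 131 more days to subtract
February 2025: 28 days, 103 remaining
January 2025: 31 days, 72 remaining
December 2024: 31 days, 41 remaining
November 2024: 30 days, 11 remaining
Result: 2024-10-20

2024-10-20


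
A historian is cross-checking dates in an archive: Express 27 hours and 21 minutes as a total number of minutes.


Hours: 27
Extra minutes: 21
Minutes per hour: 60
Hours to minutes: 27 x 60 = 1620
Total: 1620 + 21 = 1641

1641


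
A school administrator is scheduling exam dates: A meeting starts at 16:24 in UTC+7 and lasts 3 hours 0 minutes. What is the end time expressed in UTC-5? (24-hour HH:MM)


Start: 16:24 in UTC+7
Step 1 - add duration:
  minutes: 24 + 0 = 24
  hours: 16 + 3 + 0 = 19
  end in UTC+7: 19:24
Step 2 - convert UTC+7 -> UTC-5:
  offset difference: -5 - (7) = -12 hours
  19 + (-12) = 7 -> mod 24 = 7
Result: 07:24 in UTC-5

07:24


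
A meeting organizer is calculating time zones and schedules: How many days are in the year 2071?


Year: 2071
Check leap year rules:
Divisible by 4? No
2071 is not a leap year
Days: 365

365


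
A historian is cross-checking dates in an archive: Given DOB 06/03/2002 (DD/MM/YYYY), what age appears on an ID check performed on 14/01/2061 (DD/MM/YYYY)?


Birth: 2002-03-06
Reference: 2061-01-14
Year difference: 2061 - 2002 = 59
Has birthday (03-06) occurred by 01-14? No
Birthday not yet reached this year -> subtract 1
Age in full years: 58

58


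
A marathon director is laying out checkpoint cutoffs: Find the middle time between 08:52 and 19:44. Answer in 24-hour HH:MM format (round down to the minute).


Start time: 08:52 = 532 minutes from midnight
End time: 19:44 = 1184 minutes from midnight
Sum: 532 + 1184 = 1716
Midpoint: 1716 / 2 = 858 minutes
Convert: 858 / 60 = 14 hours, 18 minutes
Result: 14:18

14:18


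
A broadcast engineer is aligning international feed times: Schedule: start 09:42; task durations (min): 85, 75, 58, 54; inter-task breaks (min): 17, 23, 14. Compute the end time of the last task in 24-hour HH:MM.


Start: 09:42 = 582 min from midnight
  after task 1 (85 min): 11:07
  after break (17 min): 11:24
  after task 2 (75 min): 12:39
  after break (23 min): 13:02
  after task 3 (58 min): 14:00
  after break (14 min): 14:14
  after task 4 (54 min): 15:08
Total elapsed: 326 minutes
End time: 15:08

15:08


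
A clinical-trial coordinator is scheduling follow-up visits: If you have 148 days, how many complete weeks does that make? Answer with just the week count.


Total days: 148
Days per week: 7
Division: 148 / 7 = 21 remainder 1
Complete weeks: 21
Remaining days: 1

21


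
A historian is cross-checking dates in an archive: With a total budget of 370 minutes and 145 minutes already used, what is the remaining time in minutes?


Total budget: 370 minutes
Time used: 145 minutes
Remaining: 370 - 145 = 225 minutes
Percent used: 39.2%
Percent remaining: 60.8%

225


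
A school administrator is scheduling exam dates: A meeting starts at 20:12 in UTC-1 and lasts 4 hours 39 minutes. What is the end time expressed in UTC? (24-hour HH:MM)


Start: 20:12 in UTC-1
Step 1 - add duration:
  minutes: 12 + 39 = 51
  hours: 20 + 4 + 0 = 24
  end in UTC-1: 00:51
Step 2 - convert UTC-1 -> UTC:
  offset difference: 0 - (-1) = 1 hours
  0 + (1) = 1 -> mod 24 = 1
Result: 01:51 in UTC

01:51


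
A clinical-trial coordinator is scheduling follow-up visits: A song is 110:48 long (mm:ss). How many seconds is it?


Minutes: 110
Extra seconds: 48
Seconds per minute: 60
Minutes to seconds: 110 x 60 = 6600
Total: 6600 + 48 = 6648

6648


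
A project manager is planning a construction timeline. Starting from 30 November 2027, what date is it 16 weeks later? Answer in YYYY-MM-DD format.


Start: 2027-11-30
Weeks to add: 16
Convert to days: 16 x 7 = 112 days
Add 112 days to 2027-11-30
Result: 2028-03-21

2028-03-21


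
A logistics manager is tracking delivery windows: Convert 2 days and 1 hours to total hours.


Days: 2
Extra hours: 1
Hours per day: 24
Days to hours: 2 x 24 = 48
Total: 48 + 1 = 49

49
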